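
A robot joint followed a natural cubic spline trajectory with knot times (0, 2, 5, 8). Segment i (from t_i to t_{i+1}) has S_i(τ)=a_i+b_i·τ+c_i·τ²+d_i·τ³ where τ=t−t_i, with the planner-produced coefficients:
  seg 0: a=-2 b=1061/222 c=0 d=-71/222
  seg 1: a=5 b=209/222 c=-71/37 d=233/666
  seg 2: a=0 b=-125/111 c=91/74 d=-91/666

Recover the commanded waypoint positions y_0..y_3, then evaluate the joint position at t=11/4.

y_0 = S_0(0) = a_0 = -2
y_1 = S_1(0) = a_1 = 5
y_2 = S_2(0) = a_2 = 0
y_3 = S_2(3) = 4
t_q=11/4 is in segment 1 (τ=3/4); S_1(τ)=22611/4736

y_0=-2 y_1=5 y_2=0 y_3=4
S(11/4) = 22611/4736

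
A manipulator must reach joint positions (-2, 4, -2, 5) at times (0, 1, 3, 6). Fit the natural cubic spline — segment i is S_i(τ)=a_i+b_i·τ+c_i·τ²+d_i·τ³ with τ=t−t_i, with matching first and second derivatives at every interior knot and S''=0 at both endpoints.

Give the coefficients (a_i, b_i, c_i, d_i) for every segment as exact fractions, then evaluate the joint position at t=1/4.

Δ: Δ0=6, Δ1=-3, Δ2=7/3
row 1: diag=6, rhs=-54; c'=1/3, d'=-9
row 2: denom=10−2·1/3=28/3; d'=(32−2·-9)/(28/3)=75/14
back: M2=75/14
back: M1=-9−1/3·75/14=-151/14
M: M0=0, M1=-151/14, M2=75/14, M3=0
seg 0: a=-2, c=M0/2=0, d=(M1−M0)/(6·1)=-151/84, b=Δ0−h0·(2M0+M1)/6=655/84
seg 1: a=4, c=M1/2=-151/28, d=(M2−M1)/(6·2)=113/84, b=Δ1−h1·(2M1+M2)/6=101/42
seg 2: a=-2, c=M2/2=75/28, d=(M3−M2)/(6·3)=-25/84, b=Δ2−h2·(2M2+M3)/6=-127/42
t_q=1/4 → seg 0, τ=1/4; S=-2+655/84·τ+0·τ²+-151/84·τ³=-141/1792

  seg 0: a=-2 b=655/84 c=0 d=-151/84
  seg 1: a=4 b=101/42 c=-151/28 d=113/84
  seg 2: a=-2 b=-127/42 c=75/28 d=-25/84
S(1/4) = -141/1792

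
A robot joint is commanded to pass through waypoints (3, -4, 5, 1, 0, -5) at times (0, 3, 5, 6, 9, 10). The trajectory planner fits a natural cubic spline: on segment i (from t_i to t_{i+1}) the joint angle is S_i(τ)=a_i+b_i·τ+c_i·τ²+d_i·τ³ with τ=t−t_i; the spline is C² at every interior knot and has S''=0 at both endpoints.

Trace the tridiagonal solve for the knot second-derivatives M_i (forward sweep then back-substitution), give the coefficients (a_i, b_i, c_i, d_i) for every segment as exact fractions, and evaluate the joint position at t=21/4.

Δ: Δ0=-7/3, Δ1=9/2, Δ2=-4, Δ3=-1/3, Δ4=-5
row 1: diag=10, rhs=41; c'=1/5, d'=41/10
row 2: denom=6−2·1/5=28/5; d'=(-51−2·41/10)/(28/5)=-74/7
row 3: denom=8−1·5/28=219/28; d'=(22−1·-74/7)/(219/28)=304/73
row 4: denom=8−3·28/73=500/73; d'=(-28−3·304/73)/(500/73)=-739/125
back: M4=-739/125
back: M3=304/73−28/73·-739/125=804/125
back: M2=-74/7−5/28·804/125=-293/25
back: M1=41/10−1/5·-293/25=1611/250
M: M0=0, M1=1611/250, M2=-293/25, M3=804/125, M4=-739/125, M5=0
seg 0: a=3, c=M0/2=0, d=(M1−M0)/(6·3)=179/500, b=Δ0−h0·(2M0+M1)/6=-8333/1500
seg 1: a=-4, c=M1/2=1611/500, d=(M2−M1)/(6·2)=-4541/3000, b=Δ1−h1·(2M1+M2)/6=3083/750
seg 2: a=5, c=M2/2=-293/50, d=(M3−M2)/(6·1)=2269/750, b=Δ2−h2·(2M2+M3)/6=-437/375
seg 3: a=1, c=M3/2=402/125, d=(M4−M3)/(6·3)=-1543/2250, b=Δ3−h3·(2M3+M4)/6=-2857/750
seg 4: a=0, c=M4/2=-739/250, d=(M5−M4)/(6·1)=739/750, b=Δ4−h4·(2M4+M5)/6=-1136/375
t_q=21/4 → seg 2, τ=1/4; S=5+-437/375·τ+-293/50·τ²+2269/750·τ³=14047/3200

  seg 0: a=3 b=-8333/1500 c=0 d=179/500
  seg 1: a=-4 b=3083/750 c=1611/500 d=-4541/3000
  seg 2: a=5 b=-437/375 c=-293/50 d=2269/750
  seg 3: a=1 b=-2857/750 c=402/125 d=-1543/2250
  seg 4: a=0 b=-1136/375 c=-739/250 d=739/750
S(21/4) = 14047/3200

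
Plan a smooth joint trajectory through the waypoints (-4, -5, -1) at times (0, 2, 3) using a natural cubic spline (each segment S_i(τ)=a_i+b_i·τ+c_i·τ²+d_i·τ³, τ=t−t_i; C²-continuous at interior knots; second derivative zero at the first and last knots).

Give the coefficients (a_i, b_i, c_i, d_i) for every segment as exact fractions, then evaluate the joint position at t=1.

Δ: Δ0=-1/2, Δ1=4
row 1: diag=6, rhs=27; c'=1/6, d'=9/2
back: M1=9/2
M: M0=0, M1=9/2, M2=0
seg 0: a=-4, c=M0/2=0, d=(M1−M0)/(6·2)=3/8, b=Δ0−h0·(2M0+M1)/6=-2
seg 1: a=-5, c=M1/2=9/4, d=(M2−M1)/(6·1)=-3/4, b=Δ1−h1·(2M1+M2)/6=5/2
t_q=1 → seg 0, τ=1; S=-4+-2·τ+0·τ²+3/8·τ³=-45/8

  seg 0: a=-4 b=-2 c=0 d=3/8
  seg 1: a=-5 b=5/2 c=9/4 d=-3/4
S(1) = -45/8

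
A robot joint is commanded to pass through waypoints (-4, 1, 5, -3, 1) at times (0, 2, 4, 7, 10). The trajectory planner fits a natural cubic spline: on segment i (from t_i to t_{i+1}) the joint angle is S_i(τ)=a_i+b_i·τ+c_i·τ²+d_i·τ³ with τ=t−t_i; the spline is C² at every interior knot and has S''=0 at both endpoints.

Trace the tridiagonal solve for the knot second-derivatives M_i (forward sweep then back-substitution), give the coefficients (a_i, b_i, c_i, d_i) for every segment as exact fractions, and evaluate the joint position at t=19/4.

  seg 0: a=-4 b=277/120 c=0 d=23/480
  seg 1: a=1 b=173/60 c=23/80 d=-35/96
  seg 2: a=5 b=-41/120 c=-19/10 d=3/8
  seg 3: a=-3 b=-97/60 c=59/40 d=-59/360
S(19/4) = 9813/2560

Δ: Δ0=5/2, Δ1=2, Δ2=-8/3, Δ3=4/3
row 1: diag=8, rhs=-3; c'=1/4, d'=-3/8
row 2: denom=10−2·1/4=19/2; d'=(-28−2·-3/8)/(19/2)=-109/38
row 3: denom=12−3·6/19=210/19; d'=(24−3·-109/38)/(210/19)=59/20
back: M3=59/20
back: M2=-109/38−6/19·59/20=-19/5
back: M1=-3/8−1/4·-19/5=23/40
M: M0=0, M1=23/40, M2=-19/5, M3=59/20, M4=0
seg 0: a=-4, c=M0/2=0, d=(M1−M0)/(6·2)=23/480, b=Δ0−h0·(2M0+M1)/6=277/120
seg 1: a=1, c=M1/2=23/80, d=(M2−M1)/(6·2)=-35/96, b=Δ1−h1·(2M1+M2)/6=173/60
seg 2: a=5, c=M2/2=-19/10, d=(M3−M2)/(6·3)=3/8, b=Δ2−h2·(2M2+M3)/6=-41/120
seg 3: a=-3, c=M3/2=59/40, d=(M4−M3)/(6·3)=-59/360, b=Δ3−h3·(2M3+M4)/6=-97/60
t_q=19/4 → seg 2, τ=3/4; S=5+-41/120·τ+-19/10·τ²+3/8·τ³=9813/2560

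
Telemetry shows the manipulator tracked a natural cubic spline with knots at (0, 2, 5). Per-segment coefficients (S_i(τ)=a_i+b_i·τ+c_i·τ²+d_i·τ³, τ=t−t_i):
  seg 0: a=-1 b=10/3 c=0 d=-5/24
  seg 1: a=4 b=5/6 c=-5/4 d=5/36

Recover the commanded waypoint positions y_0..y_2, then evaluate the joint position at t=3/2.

y_0 = S_0(0) = a_0 = -1
y_1 = S_1(0) = a_1 = 4
y_2 = S_1(3) = -1
t_q=3/2 is in segment 0 (τ=3/2); S_0(τ)=211/64

y_0=-1 y_1=4 y_2=-1
S(3/2) = 211/64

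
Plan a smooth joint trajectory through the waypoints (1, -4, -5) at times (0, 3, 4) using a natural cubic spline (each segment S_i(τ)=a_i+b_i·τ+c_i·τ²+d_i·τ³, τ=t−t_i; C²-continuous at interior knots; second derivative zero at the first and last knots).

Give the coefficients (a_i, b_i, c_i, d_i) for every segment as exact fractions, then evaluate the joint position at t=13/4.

Δ: Δ0=-5/3, Δ1=-1
row 1: diag=8, rhs=4; c'=1/8, d'=1/2
back: M1=1/2
M: M0=0, M1=1/2, M2=0
seg 0: a=1, c=M0/2=0, d=(M1−M0)/(6·3)=1/36, b=Δ0−h0·(2M0+M1)/6=-23/12
seg 1: a=-4, c=M1/2=1/4, d=(M2−M1)/(6·1)=-1/12, b=Δ1−h1·(2M1+M2)/6=-7/6
t_q=13/4 → seg 1, τ=1/4; S=-4+-7/6·τ+1/4·τ²+-1/12·τ³=-1095/256

  seg 0: a=1 b=-23/12 c=0 d=1/36
  seg 1: a=-4 b=-7/6 c=1/4 d=-1/12
S(13/4) = -1095/256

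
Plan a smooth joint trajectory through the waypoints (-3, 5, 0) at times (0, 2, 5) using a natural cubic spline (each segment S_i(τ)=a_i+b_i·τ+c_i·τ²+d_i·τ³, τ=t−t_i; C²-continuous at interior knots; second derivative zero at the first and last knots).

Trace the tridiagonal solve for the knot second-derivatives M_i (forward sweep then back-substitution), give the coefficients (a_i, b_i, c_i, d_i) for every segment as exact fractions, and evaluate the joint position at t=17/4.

  seg 0: a=-3 b=77/15 c=0 d=-17/60
  seg 1: a=5 b=26/15 c=-17/10 d=17/90
S(17/4) = 313/128

Δ: Δ0=4, Δ1=-5/3
row 1: diag=10, rhs=-34; c'=3/10, d'=-17/5
back: M1=-17/5
M: M0=0, M1=-17/5, M2=0
seg 0: a=-3, c=M0/2=0, d=(M1−M0)/(6·2)=-17/60, b=Δ0−h0·(2M0+M1)/6=77/15
seg 1: a=5, c=M1/2=-17/10, d=(M2−M1)/(6·3)=17/90, b=Δ1−h1·(2M1+M2)/6=26/15
t_q=17/4 → seg 1, τ=9/4; S=5+26/15·τ+-17/10·τ²+17/90·τ³=313/128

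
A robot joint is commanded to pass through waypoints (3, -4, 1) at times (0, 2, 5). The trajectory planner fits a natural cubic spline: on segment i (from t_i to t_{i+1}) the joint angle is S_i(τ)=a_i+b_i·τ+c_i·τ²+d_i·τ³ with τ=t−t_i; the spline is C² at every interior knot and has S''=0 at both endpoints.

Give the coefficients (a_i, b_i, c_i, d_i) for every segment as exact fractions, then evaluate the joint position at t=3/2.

Δ: Δ0=-7/2, Δ1=5/3
row 1: diag=10, rhs=31; c'=3/10, d'=31/10
back: M1=31/10
M: M0=0, M1=31/10, M2=0
seg 0: a=3, c=M0/2=0, d=(M1−M0)/(6·2)=31/120, b=Δ0−h0·(2M0+M1)/6=-68/15
seg 1: a=-4, c=M1/2=31/20, d=(M2−M1)/(6·3)=-31/180, b=Δ1−h1·(2M1+M2)/6=-43/30
t_q=3/2 → seg 0, τ=3/2; S=3+-68/15·τ+0·τ²+31/120·τ³=-937/320

  seg 0: a=3 b=-68/15 c=0 d=31/120
  seg 1: a=-4 b=-43/30 c=31/20 d=-31/180
S(3/2) = -937/320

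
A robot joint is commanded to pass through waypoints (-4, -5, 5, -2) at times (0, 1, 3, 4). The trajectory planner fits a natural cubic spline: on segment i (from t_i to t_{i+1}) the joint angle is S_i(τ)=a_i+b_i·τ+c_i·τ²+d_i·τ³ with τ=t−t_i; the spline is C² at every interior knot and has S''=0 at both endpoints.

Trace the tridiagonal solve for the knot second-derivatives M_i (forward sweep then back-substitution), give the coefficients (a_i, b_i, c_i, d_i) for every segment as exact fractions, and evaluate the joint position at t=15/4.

Δ: Δ0=-1, Δ1=5, Δ2=-7
row 1: diag=6, rhs=36; c'=1/3, d'=6
row 2: denom=6−2·1/3=16/3; d'=(-72−2·6)/(16/3)=-63/4
back: M2=-63/4
back: M1=6−1/3·-63/4=45/4
M: M0=0, M1=45/4, M2=-63/4, M3=0
seg 0: a=-4, c=M0/2=0, d=(M1−M0)/(6·1)=15/8, b=Δ0−h0·(2M0+M1)/6=-23/8
seg 1: a=-5, c=M1/2=45/8, d=(M2−M1)/(6·2)=-9/4, b=Δ1−h1·(2M1+M2)/6=11/4
seg 2: a=5, c=M2/2=-63/8, d=(M3−M2)/(6·1)=21/8, b=Δ2−h2·(2M2+M3)/6=-7/4
t_q=15/4 → seg 2, τ=3/4; S=5+-7/4·τ+-63/8·τ²+21/8·τ³=187/512

  seg 0: a=-4 b=-23/8 c=0 d=15/8
  seg 1: a=-5 b=11/4 c=45/8 d=-9/4
  seg 2: a=5 b=-7/4 c=-63/8 d=21/8
S(15/4) = 187/512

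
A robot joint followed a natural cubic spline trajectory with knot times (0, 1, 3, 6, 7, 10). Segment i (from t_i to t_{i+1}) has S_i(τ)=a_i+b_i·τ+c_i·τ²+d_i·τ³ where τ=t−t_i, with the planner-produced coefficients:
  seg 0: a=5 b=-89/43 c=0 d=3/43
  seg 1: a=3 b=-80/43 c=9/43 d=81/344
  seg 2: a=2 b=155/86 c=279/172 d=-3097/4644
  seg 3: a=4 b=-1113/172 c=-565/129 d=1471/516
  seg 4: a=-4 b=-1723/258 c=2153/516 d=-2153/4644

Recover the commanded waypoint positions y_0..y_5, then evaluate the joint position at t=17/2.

y_0 = S_0(0) = a_0 = 5
y_1 = S_1(0) = a_1 = 3
y_2 = S_2(0) = a_2 = 2
y_3 = S_3(0) = a_3 = 4
y_4 = S_4(0) = a_4 = -4
y_5 = S_4(3) = 1
t_q=17/2 is in segment 4 (τ=3/2); S_4(τ)=-8523/1376

y_0=5 y_1=3 y_2=2 y_3=4 y_4=-4 y_5=1
S(17/2) = -8523/1376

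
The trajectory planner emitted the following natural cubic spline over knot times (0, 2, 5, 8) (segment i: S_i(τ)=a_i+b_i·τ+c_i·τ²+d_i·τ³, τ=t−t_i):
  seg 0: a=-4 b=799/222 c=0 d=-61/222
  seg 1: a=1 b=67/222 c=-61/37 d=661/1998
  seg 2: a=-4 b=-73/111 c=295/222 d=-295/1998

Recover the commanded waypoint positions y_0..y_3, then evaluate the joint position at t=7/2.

y_0=-4 y_1=1 y_2=-4 y_3=2
S(7/2) = -675/592

y_0 = S_0(0) = a_0 = -4
y_1 = S_1(0) = a_1 = 1
y_2 = S_2(0) = a_2 = -4
y_3 = S_2(3) = 2
t_q=7/2 is in segment 1 (τ=3/2); S_1(τ)=-675/592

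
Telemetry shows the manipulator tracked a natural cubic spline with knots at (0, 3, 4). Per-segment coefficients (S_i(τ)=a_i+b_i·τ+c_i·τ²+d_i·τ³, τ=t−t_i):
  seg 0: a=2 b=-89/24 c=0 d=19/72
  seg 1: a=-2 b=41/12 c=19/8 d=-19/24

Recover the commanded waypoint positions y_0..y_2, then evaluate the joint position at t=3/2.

y_0 = S_0(0) = a_0 = 2
y_1 = S_1(0) = a_1 = -2
y_2 = S_1(1) = 3
t_q=3/2 is in segment 0 (τ=3/2); S_0(τ)=-171/64

y_0=2 y_1=-2 y_2=3
S(3/2) = -171/64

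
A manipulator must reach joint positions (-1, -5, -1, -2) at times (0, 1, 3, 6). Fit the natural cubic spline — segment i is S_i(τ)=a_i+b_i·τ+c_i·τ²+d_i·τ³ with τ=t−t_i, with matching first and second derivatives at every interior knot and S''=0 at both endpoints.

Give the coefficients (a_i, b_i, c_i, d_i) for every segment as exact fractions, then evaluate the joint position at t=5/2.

Δ: Δ0=-4, Δ1=2, Δ2=-1/3
row 1: diag=6, rhs=36; c'=1/3, d'=6
row 2: denom=10−2·1/3=28/3; d'=(-14−2·6)/(28/3)=-39/14
back: M2=-39/14
back: M1=6−1/3·-39/14=97/14
M: M0=0, M1=97/14, M2=-39/14, M3=0
seg 0: a=-1, c=M0/2=0, d=(M1−M0)/(6·1)=97/84, b=Δ0−h0·(2M0+M1)/6=-433/84
seg 1: a=-5, c=M1/2=97/28, d=(M2−M1)/(6·2)=-17/21, b=Δ1−h1·(2M1+M2)/6=-71/42
seg 2: a=-1, c=M2/2=-39/28, d=(M3−M2)/(6·3)=13/84, b=Δ2−h2·(2M2+M3)/6=103/42
t_q=5/2 → seg 1, τ=3/2; S=-5+-71/42·τ+97/28·τ²+-17/21·τ³=-277/112

  seg 0: a=-1 b=-433/84 c=0 d=97/84
  seg 1: a=-5 b=-71/42 c=97/28 d=-17/21
  seg 2: a=-1 b=103/42 c=-39/28 d=13/84
S(5/2) = -277/112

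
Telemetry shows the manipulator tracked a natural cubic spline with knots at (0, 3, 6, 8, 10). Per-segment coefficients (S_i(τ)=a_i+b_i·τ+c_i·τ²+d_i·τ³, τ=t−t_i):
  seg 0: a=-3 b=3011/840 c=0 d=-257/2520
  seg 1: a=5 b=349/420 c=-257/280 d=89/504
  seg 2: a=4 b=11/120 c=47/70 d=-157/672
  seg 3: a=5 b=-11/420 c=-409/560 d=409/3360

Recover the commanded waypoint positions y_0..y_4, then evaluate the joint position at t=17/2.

y_0=-3 y_1=5 y_2=4 y_3=5 y_4=3
S(17/2) = 6169/1280

y_0 = S_0(0) = a_0 = -3
y_1 = S_1(0) = a_1 = 5
y_2 = S_2(0) = a_2 = 4
y_3 = S_3(0) = a_3 = 5
y_4 = S_3(2) = 3
t_q=17/2 is in segment 3 (τ=1/2); S_3(τ)=6169/1280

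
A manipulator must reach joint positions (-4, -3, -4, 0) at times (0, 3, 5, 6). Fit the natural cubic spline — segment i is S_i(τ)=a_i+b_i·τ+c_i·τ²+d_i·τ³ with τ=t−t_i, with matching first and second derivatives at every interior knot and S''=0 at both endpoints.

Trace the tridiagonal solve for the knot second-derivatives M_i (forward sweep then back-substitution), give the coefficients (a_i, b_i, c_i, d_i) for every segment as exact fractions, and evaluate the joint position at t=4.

  seg 0: a=-4 b=13/12 c=0 d=-1/12
  seg 1: a=-3 b=-7/6 c=-3/4 d=13/24
  seg 2: a=-4 b=7/3 c=5/2 d=-5/6
S(4) = -35/8

Δ: Δ0=1/3, Δ1=-1/2, Δ2=4
row 1: diag=10, rhs=-5; c'=1/5, d'=-1/2
row 2: denom=6−2·1/5=28/5; d'=(27−2·-1/2)/(28/5)=5
back: M2=5
back: M1=-1/2−1/5·5=-3/2
M: M0=0, M1=-3/2, M2=5, M3=0
seg 0: a=-4, c=M0/2=0, d=(M1−M0)/(6·3)=-1/12, b=Δ0−h0·(2M0+M1)/6=13/12
seg 1: a=-3, c=M1/2=-3/4, d=(M2−M1)/(6·2)=13/24, b=Δ1−h1·(2M1+M2)/6=-7/6
seg 2: a=-4, c=M2/2=5/2, d=(M3−M2)/(6·1)=-5/6, b=Δ2−h2·(2M2+M3)/6=7/3
t_q=4 → seg 1, τ=1; S=-3+-7/6·τ+-3/4·τ²+13/24·τ³=-35/8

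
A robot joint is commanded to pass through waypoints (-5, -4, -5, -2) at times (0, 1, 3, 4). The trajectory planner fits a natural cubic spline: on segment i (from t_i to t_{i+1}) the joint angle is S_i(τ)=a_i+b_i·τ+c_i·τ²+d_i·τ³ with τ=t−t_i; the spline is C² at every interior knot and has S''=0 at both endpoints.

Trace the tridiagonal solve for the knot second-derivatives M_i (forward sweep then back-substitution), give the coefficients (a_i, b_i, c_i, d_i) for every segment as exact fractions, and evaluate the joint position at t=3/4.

Δ: Δ0=1, Δ1=-1/2, Δ2=3
row 1: diag=6, rhs=-9; c'=1/3, d'=-3/2
row 2: denom=6−2·1/3=16/3; d'=(21−2·-3/2)/(16/3)=9/2
back: M2=9/2
back: M1=-3/2−1/3·9/2=-3
M: M0=0, M1=-3, M2=9/2, M3=0
seg 0: a=-5, c=M0/2=0, d=(M1−M0)/(6·1)=-1/2, b=Δ0−h0·(2M0+M1)/6=3/2
seg 1: a=-4, c=M1/2=-3/2, d=(M2−M1)/(6·2)=5/8, b=Δ1−h1·(2M1+M2)/6=0
seg 2: a=-5, c=M2/2=9/4, d=(M3−M2)/(6·1)=-3/4, b=Δ2−h2·(2M2+M3)/6=3/2
t_q=3/4 → seg 0, τ=3/4; S=-5+3/2·τ+0·τ²+-1/2·τ³=-523/128

  seg 0: a=-5 b=3/2 c=0 d=-1/2
  seg 1: a=-4 b=0 c=-3/2 d=5/8
  seg 2: a=-5 b=3/2 c=9/4 d=-3/4
S(3/4) = -523/128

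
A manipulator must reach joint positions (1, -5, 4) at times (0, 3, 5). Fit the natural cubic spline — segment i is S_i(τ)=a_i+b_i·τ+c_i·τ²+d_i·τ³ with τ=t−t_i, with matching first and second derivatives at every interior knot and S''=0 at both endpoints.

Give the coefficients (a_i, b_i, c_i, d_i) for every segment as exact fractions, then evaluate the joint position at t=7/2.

  seg 0: a=1 b=-79/20 c=0 d=13/60
  seg 1: a=-5 b=19/10 c=39/20 d=-13/40
S(7/2) = -1153/320

Δ: Δ0=-2, Δ1=9/2
row 1: diag=10, rhs=39; c'=1/5, d'=39/10
back: M1=39/10
M: M0=0, M1=39/10, M2=0
seg 0: a=1, c=M0/2=0, d=(M1−M0)/(6·3)=13/60, b=Δ0−h0·(2M0+M1)/6=-79/20
seg 1: a=-5, c=M1/2=39/20, d=(M2−M1)/(6·2)=-13/40, b=Δ1−h1·(2M1+M2)/6=19/10
t_q=7/2 → seg 1, τ=1/2; S=-5+19/10·τ+39/20·τ²+-13/40·τ³=-1153/320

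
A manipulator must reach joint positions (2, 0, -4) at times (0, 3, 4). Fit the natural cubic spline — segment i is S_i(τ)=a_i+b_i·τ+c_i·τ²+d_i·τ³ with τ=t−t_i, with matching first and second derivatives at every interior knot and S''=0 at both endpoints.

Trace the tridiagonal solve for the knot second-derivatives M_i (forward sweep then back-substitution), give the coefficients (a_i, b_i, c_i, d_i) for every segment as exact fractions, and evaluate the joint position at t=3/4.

  seg 0: a=2 b=7/12 c=0 d=-5/36
  seg 1: a=0 b=-19/6 c=-5/4 d=5/12
S(3/4) = 609/256

Δ: Δ0=-2/3, Δ1=-4
row 1: diag=8, rhs=-20; c'=1/8, d'=-5/2
back: M1=-5/2
M: M0=0, M1=-5/2, M2=0
seg 0: a=2, c=M0/2=0, d=(M1−M0)/(6·3)=-5/36, b=Δ0−h0·(2M0+M1)/6=7/12
seg 1: a=0, c=M1/2=-5/4, d=(M2−M1)/(6·1)=5/12, b=Δ1−h1·(2M1+M2)/6=-19/6
t_q=3/4 → seg 0, τ=3/4; S=2+7/12·τ+0·τ²+-5/36·τ³=609/256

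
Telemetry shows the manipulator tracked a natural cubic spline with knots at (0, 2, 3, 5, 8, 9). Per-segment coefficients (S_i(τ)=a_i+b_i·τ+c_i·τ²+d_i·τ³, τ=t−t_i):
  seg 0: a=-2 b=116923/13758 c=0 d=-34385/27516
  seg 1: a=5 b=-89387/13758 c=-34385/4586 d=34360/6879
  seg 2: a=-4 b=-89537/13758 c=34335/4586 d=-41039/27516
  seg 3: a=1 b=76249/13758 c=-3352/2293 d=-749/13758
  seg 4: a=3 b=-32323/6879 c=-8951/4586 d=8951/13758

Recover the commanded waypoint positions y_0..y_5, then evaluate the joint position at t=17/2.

y_0 = S_0(0) = a_0 = -2
y_1 = S_1(0) = a_1 = 5
y_2 = S_2(0) = a_2 = -4
y_3 = S_3(0) = a_3 = 1
y_4 = S_4(0) = a_4 = 3
y_5 = S_4(1) = -3
t_q=17/2 is in segment 4 (τ=1/2); S_4(τ)=8951/36688

y_0=-2 y_1=5 y_2=-4 y_3=1 y_4=3 y_5=-3
S(17/2) = 8951/36688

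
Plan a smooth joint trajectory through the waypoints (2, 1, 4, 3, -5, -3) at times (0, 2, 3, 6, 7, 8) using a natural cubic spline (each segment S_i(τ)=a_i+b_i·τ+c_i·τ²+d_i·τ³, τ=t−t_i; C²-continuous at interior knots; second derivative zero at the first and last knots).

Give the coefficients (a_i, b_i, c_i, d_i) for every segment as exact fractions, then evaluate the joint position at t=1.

Δ: Δ0=-1/2, Δ1=3, Δ2=-1/3, Δ3=-8, Δ4=2
row 1: diag=6, rhs=21; c'=1/6, d'=7/2
row 2: denom=8−1·1/6=47/6; d'=(-20−1·7/2)/(47/6)=-3
row 3: denom=8−3·18/47=322/47; d'=(-46−3·-3)/(322/47)=-1739/322
row 4: denom=4−1·47/322=1241/322; d'=(60−1·-1739/322)/(1241/322)=21059/1241
back: M4=21059/1241
back: M3=-1739/322−47/322·21059/1241=-9776/1241
back: M2=-3−18/47·-9776/1241=21/1241
back: M1=7/2−1/6·21/1241=4340/1241
M: M0=0, M1=4340/1241, M2=21/1241, M3=-9776/1241, M4=21059/1241, M5=0
seg 0: a=2, c=M0/2=0, d=(M1−M0)/(6·2)=1085/3723, b=Δ0−h0·(2M0+M1)/6=-12403/7446
seg 1: a=1, c=M1/2=2170/1241, d=(M2−M1)/(6·1)=-4319/7446, b=Δ1−h1·(2M1+M2)/6=13637/7446
seg 2: a=4, c=M2/2=21/2482, d=(M3−M2)/(6·3)=-9797/22338, b=Δ2−h2·(2M2+M3)/6=13360/3723
seg 3: a=3, c=M3/2=-4888/1241, d=(M4−M3)/(6·1)=30835/7446, b=Δ3−h3·(2M3+M4)/6=-61075/7446
seg 4: a=-5, c=M4/2=21059/2482, d=(M5−M4)/(6·1)=-21059/7446, b=Δ4−h4·(2M4+M5)/6=-13613/3723
t_q=1 → seg 0, τ=1; S=2+-12403/7446·τ+0·τ²+1085/3723·τ³=1553/2482

  seg 0: a=2 b=-12403/7446 c=0 d=1085/3723
  seg 1: a=1 b=13637/7446 c=2170/1241 d=-4319/7446
  seg 2: a=4 b=13360/3723 c=21/2482 d=-9797/22338
  seg 3: a=3 b=-61075/7446 c=-4888/1241 d=30835/7446
  seg 4: a=-5 b=-13613/3723 c=21059/2482 d=-21059/7446
S(1) = 1553/2482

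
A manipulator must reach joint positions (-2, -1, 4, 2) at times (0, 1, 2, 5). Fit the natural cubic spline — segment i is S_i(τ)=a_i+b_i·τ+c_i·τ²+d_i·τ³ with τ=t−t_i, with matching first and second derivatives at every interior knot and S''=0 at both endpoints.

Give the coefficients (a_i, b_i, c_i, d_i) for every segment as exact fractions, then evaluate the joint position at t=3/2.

  seg 0: a=-2 b=-20/93 c=0 d=113/93
  seg 1: a=-1 b=319/93 c=113/31 d=-193/93
  seg 2: a=4 b=418/93 c=-80/31 d=80/279
S(3/2) = 339/248

Δ: Δ0=1, Δ1=5, Δ2=-2/3
row 1: diag=4, rhs=24; c'=1/4, d'=6
row 2: denom=8−1·1/4=31/4; d'=(-34−1·6)/(31/4)=-160/31
back: M2=-160/31
back: M1=6−1/4·-160/31=226/31
M: M0=0, M1=226/31, M2=-160/31, M3=0
seg 0: a=-2, c=M0/2=0, d=(M1−M0)/(6·1)=113/93, b=Δ0−h0·(2M0+M1)/6=-20/93
seg 1: a=-1, c=M1/2=113/31, d=(M2−M1)/(6·1)=-193/93, b=Δ1−h1·(2M1+M2)/6=319/93
seg 2: a=4, c=M2/2=-80/31, d=(M3−M2)/(6·3)=80/279, b=Δ2−h2·(2M2+M3)/6=418/93
t_q=3/2 → seg 1, τ=1/2; S=-1+319/93·τ+113/31·τ²+-193/93·τ³=339/248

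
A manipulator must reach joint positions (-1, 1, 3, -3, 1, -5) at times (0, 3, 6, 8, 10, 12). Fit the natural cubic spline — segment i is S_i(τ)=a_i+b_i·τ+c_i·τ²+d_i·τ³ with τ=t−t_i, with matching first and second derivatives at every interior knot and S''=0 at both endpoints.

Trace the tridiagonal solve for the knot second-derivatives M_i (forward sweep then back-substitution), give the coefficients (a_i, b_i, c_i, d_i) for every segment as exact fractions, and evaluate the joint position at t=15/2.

Δ: Δ0=2/3, Δ1=2/3, Δ2=-3, Δ3=2, Δ4=-3
row 1: diag=12, rhs=0; c'=1/4, d'=0
row 2: denom=10−3·1/4=37/4; d'=(-22−3·0)/(37/4)=-88/37
row 3: denom=8−2·8/37=280/37; d'=(30−2·-88/37)/(280/37)=643/140
row 4: denom=8−2·37/140=523/70; d'=(-30−2·643/140)/(523/70)=-2743/523
back: M4=-2743/523
back: M3=643/140−37/140·-2743/523=3127/523
back: M2=-88/37−8/37·3127/523=-1920/523
back: M1=0−1/4·-1920/523=480/523
M: M0=0, M1=480/523, M2=-1920/523, M3=3127/523, M4=-2743/523, M5=0
seg 0: a=-1, c=M0/2=0, d=(M1−M0)/(6·3)=80/1569, b=Δ0−h0·(2M0+M1)/6=326/1569
seg 1: a=1, c=M1/2=240/523, d=(M2−M1)/(6·3)=-400/1569, b=Δ1−h1·(2M1+M2)/6=2486/1569
seg 2: a=3, c=M2/2=-960/523, d=(M3−M2)/(6·2)=5047/6276, b=Δ2−h2·(2M2+M3)/6=-3994/1569
seg 3: a=-3, c=M3/2=3127/1046, d=(M4−M3)/(6·2)=-2935/3138, b=Δ3−h3·(2M3+M4)/6=-373/1569
seg 4: a=1, c=M4/2=-2743/1046, d=(M5−M4)/(6·2)=2743/6276, b=Δ4−h4·(2M4+M5)/6=779/1569
t_q=15/2 → seg 2, τ=3/2; S=3+-3994/1569·τ+-960/523·τ²+5047/6276·τ³=-37393/16736

  seg 0: a=-1 b=326/1569 c=0 d=80/1569
  seg 1: a=1 b=2486/1569 c=240/523 d=-400/1569
  seg 2: a=3 b=-3994/1569 c=-960/523 d=5047/6276
  seg 3: a=-3 b=-373/1569 c=3127/1046 d=-2935/3138
  seg 4: a=1 b=779/1569 c=-2743/1046 d=2743/6276
S(15/2) = -37393/16736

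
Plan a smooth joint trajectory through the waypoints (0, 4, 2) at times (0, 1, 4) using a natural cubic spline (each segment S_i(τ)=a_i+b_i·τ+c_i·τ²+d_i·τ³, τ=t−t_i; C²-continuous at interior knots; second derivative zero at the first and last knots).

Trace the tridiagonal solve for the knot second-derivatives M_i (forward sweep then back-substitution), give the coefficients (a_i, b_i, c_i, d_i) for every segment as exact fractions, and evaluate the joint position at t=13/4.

  seg 0: a=0 b=55/12 c=0 d=-7/12
  seg 1: a=4 b=17/6 c=-7/4 d=7/36
S(13/4) = 955/256

Δ: Δ0=4, Δ1=-2/3
row 1: diag=8, rhs=-28; c'=3/8, d'=-7/2
back: M1=-7/2
M: M0=0, M1=-7/2, M2=0
seg 0: a=0, c=M0/2=0, d=(M1−M0)/(6·1)=-7/12, b=Δ0−h0·(2M0+M1)/6=55/12
seg 1: a=4, c=M1/2=-7/4, d=(M2−M1)/(6·3)=7/36, b=Δ1−h1·(2M1+M2)/6=17/6
t_q=13/4 → seg 1, τ=9/4; S=4+17/6·τ+-7/4·τ²+7/36·τ³=955/256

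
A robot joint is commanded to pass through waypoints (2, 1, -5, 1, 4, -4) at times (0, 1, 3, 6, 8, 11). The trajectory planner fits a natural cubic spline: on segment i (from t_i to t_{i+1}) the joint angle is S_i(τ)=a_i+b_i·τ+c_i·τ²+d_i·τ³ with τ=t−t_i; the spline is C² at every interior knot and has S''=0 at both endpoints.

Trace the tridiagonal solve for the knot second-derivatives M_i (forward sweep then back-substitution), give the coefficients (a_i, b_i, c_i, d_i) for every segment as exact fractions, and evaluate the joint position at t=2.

  seg 0: a=2 b=-539/1209 c=0 d=-670/1209
  seg 1: a=1 b=-2549/1209 c=-670/403 d=1471/2418
  seg 2: a=-5 b=-1763/1209 c=801/403 d=-3028/10881
  seg 3: a=1 b=3571/1209 c=-625/1209 d=-1015/9672
  seg 4: a=4 b=-301/806 c=-5545/4836 d=5545/43524
S(2) = -1743/806

Δ: Δ0=-1, Δ1=-3, Δ2=2, Δ3=3/2, Δ4=-8/3
row 1: diag=6, rhs=-12; c'=1/3, d'=-2
row 2: denom=10−2·1/3=28/3; d'=(30−2·-2)/(28/3)=51/14
row 3: denom=10−3·9/28=253/28; d'=(-3−3·51/14)/(253/28)=-390/253
row 4: denom=10−2·56/253=2418/253; d'=(-25−2·-390/253)/(2418/253)=-5545/2418
back: M4=-5545/2418
back: M3=-390/253−56/253·-5545/2418=-1250/1209
back: M2=51/14−9/28·-1250/1209=1602/403
back: M1=-2−1/3·1602/403=-1340/403
M: M0=0, M1=-1340/403, M2=1602/403, M3=-1250/1209, M4=-5545/2418, M5=0
seg 0: a=2, c=M0/2=0, d=(M1−M0)/(6·1)=-670/1209, b=Δ0−h0·(2M0+M1)/6=-539/1209
seg 1: a=1, c=M1/2=-670/403, d=(M2−M1)/(6·2)=1471/2418, b=Δ1−h1·(2M1+M2)/6=-2549/1209
seg 2: a=-5, c=M2/2=801/403, d=(M3−M2)/(6·3)=-3028/10881, b=Δ2−h2·(2M2+M3)/6=-1763/1209
seg 3: a=1, c=M3/2=-625/1209, d=(M4−M3)/(6·2)=-1015/9672, b=Δ3−h3·(2M3+M4)/6=3571/1209
seg 4: a=4, c=M4/2=-5545/4836, d=(M5−M4)/(6·3)=5545/43524, b=Δ4−h4·(2M4+M5)/6=-301/806
t_q=2 → seg 1, τ=1; S=1+-2549/1209·τ+-670/403·τ²+1471/2418·τ³=-1743/806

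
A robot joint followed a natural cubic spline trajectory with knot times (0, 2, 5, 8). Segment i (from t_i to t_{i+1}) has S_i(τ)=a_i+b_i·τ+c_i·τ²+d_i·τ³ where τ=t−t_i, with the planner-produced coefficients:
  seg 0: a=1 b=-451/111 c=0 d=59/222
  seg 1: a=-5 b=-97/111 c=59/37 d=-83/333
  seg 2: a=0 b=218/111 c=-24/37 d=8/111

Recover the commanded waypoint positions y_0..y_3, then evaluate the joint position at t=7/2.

y_0=1 y_1=-5 y_2=0 y_3=2
S(7/2) = -1055/296

y_0 = S_0(0) = a_0 = 1
y_1 = S_1(0) = a_1 = -5
y_2 = S_2(0) = a_2 = 0
y_3 = S_2(3) = 2
t_q=7/2 is in segment 1 (τ=3/2); S_1(τ)=-1055/296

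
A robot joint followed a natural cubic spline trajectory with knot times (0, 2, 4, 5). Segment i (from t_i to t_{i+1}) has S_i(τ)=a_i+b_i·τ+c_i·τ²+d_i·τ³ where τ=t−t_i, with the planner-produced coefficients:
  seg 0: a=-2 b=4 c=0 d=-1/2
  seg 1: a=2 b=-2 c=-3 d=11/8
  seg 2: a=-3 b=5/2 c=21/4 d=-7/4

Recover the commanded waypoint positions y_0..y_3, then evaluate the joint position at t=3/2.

y_0=-2 y_1=2 y_2=-3 y_3=3
S(3/2) = 37/16

y_0 = S_0(0) = a_0 = -2
y_1 = S_1(0) = a_1 = 2
y_2 = S_2(0) = a_2 = -3
y_3 = S_2(1) = 3
t_q=3/2 is in segment 0 (τ=3/2); S_0(τ)=37/16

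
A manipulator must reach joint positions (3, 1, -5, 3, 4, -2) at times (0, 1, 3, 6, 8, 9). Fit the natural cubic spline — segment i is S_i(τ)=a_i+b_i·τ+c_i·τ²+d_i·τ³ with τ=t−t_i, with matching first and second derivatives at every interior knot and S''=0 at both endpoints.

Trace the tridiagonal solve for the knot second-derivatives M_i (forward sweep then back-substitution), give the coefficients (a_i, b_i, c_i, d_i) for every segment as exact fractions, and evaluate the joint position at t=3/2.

  seg 0: a=3 b=-6725/4218 c=0 d=-1711/4218
  seg 1: a=1 b=-5929/2109 c=-1711/1406 d=4735/8436
  seg 2: a=-5 b=-1990/2109 c=1512/703 d=-6/19
  seg 3: a=3 b=7244/2109 c=-486/703 d=-6547/16872
  seg 4: a=4 b=-16817/4218 c=-8491/2812 d=8491/8436
S(3/2) = -14391/22496

Δ: Δ0=-2, Δ1=-3, Δ2=8/3, Δ3=1/2, Δ4=-6
row 1: diag=6, rhs=-6; c'=1/3, d'=-1
row 2: denom=10−2·1/3=28/3; d'=(34−2·-1)/(28/3)=27/7
row 3: denom=10−3·9/28=253/28; d'=(-13−3·27/7)/(253/28)=-688/253
row 4: denom=6−2·56/253=1406/253; d'=(-39−2·-688/253)/(1406/253)=-8491/1406
back: M4=-8491/1406
back: M3=-688/253−56/253·-8491/1406=-972/703
back: M2=27/7−9/28·-972/703=3024/703
back: M1=-1−1/3·3024/703=-1711/703
M: M0=0, M1=-1711/703, M2=3024/703, M3=-972/703, M4=-8491/1406, M5=0
seg 0: a=3, c=M0/2=0, d=(M1−M0)/(6·1)=-1711/4218, b=Δ0−h0·(2M0+M1)/6=-6725/4218
seg 1: a=1, c=M1/2=-1711/1406, d=(M2−M1)/(6·2)=4735/8436, b=Δ1−h1·(2M1+M2)/6=-5929/2109
seg 2: a=-5, c=M2/2=1512/703, d=(M3−M2)/(6·3)=-6/19, b=Δ2−h2·(2M2+M3)/6=-1990/2109
seg 3: a=3, c=M3/2=-486/703, d=(M4−M3)/(6·2)=-6547/16872, b=Δ3−h3·(2M3+M4)/6=7244/2109
seg 4: a=4, c=M4/2=-8491/2812, d=(M5−M4)/(6·1)=8491/8436, b=Δ4−h4·(2M4+M5)/6=-16817/4218
t_q=3/2 → seg 1, τ=1/2; S=1+-5929/2109·τ+-1711/1406·τ²+4735/8436·τ³=-14391/22496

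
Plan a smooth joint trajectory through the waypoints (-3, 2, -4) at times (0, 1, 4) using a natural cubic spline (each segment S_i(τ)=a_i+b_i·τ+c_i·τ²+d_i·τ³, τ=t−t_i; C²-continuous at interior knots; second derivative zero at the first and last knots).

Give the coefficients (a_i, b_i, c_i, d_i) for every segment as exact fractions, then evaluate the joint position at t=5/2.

Δ: Δ0=5, Δ1=-2
row 1: diag=8, rhs=-42; c'=3/8, d'=-21/4
back: M1=-21/4
M: M0=0, M1=-21/4, M2=0
seg 0: a=-3, c=M0/2=0, d=(M1−M0)/(6·1)=-7/8, b=Δ0−h0·(2M0+M1)/6=47/8
seg 1: a=2, c=M1/2=-21/8, d=(M2−M1)/(6·3)=7/24, b=Δ1−h1·(2M1+M2)/6=13/4
t_q=5/2 → seg 1, τ=3/2; S=2+13/4·τ+-21/8·τ²+7/24·τ³=125/64

  seg 0: a=-3 b=47/8 c=0 d=-7/8
  seg 1: a=2 b=13/4 c=-21/8 d=7/24
S(5/2) = 125/64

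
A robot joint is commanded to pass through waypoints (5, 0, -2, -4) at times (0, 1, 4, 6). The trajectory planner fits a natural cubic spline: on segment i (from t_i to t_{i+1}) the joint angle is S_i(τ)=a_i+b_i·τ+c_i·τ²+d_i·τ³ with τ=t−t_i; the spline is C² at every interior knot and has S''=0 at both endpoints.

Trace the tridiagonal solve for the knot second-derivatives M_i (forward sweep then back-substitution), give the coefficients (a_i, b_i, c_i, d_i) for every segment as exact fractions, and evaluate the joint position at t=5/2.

Δ: Δ0=-5, Δ1=-2/3, Δ2=-1
row 1: diag=8, rhs=26; c'=3/8, d'=13/4
row 2: denom=10−3·3/8=71/8; d'=(-2−3·13/4)/(71/8)=-94/71
back: M2=-94/71
back: M1=13/4−3/8·-94/71=266/71
M: M0=0, M1=266/71, M2=-94/71, M3=0
seg 0: a=5, c=M0/2=0, d=(M1−M0)/(6·1)=133/213, b=Δ0−h0·(2M0+M1)/6=-1198/213
seg 1: a=0, c=M1/2=133/71, d=(M2−M1)/(6·3)=-20/71, b=Δ1−h1·(2M1+M2)/6=-799/213
seg 2: a=-2, c=M2/2=-47/71, d=(M3−M2)/(6·2)=47/426, b=Δ2−h2·(2M2+M3)/6=-25/213
t_q=5/2 → seg 1, τ=3/2; S=0+-799/213·τ+133/71·τ²+-20/71·τ³=-671/284

  seg 0: a=5 b=-1198/213 c=0 d=133/213
  seg 1: a=0 b=-799/213 c=133/71 d=-20/71
  seg 2: a=-2 b=-25/213 c=-47/71 d=47/426
S(5/2) = -671/284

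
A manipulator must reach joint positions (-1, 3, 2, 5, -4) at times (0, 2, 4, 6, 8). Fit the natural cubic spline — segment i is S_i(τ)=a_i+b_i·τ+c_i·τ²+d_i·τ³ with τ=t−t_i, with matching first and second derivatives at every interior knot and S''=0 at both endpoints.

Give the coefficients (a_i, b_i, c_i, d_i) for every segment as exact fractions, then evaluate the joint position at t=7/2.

Δ: Δ0=2, Δ1=-1/2, Δ2=3/2, Δ3=-9/2
row 1: diag=8, rhs=-15; c'=1/4, d'=-15/8
row 2: denom=8−2·1/4=15/2; d'=(12−2·-15/8)/(15/2)=21/10
row 3: denom=8−2·4/15=112/15; d'=(-36−2·21/10)/(112/15)=-603/112
back: M3=-603/112
back: M2=21/10−4/15·-603/112=99/28
back: M1=-15/8−1/4·99/28=-309/112
M: M0=0, M1=-309/112, M2=99/28, M3=-603/112, M4=0
seg 0: a=-1, c=M0/2=0, d=(M1−M0)/(6·2)=-103/448, b=Δ0−h0·(2M0+M1)/6=327/112
seg 1: a=3, c=M1/2=-309/224, d=(M2−M1)/(6·2)=235/448, b=Δ1−h1·(2M1+M2)/6=9/56
seg 2: a=2, c=M2/2=99/56, d=(M3−M2)/(6·2)=-333/448, b=Δ2−h2·(2M2+M3)/6=15/16
seg 3: a=5, c=M3/2=-603/224, d=(M4−M3)/(6·2)=201/448, b=Δ3−h3·(2M3+M4)/6=-51/56
t_q=7/2 → seg 1, τ=3/2; S=3+9/56·τ+-309/224·τ²+235/448·τ³=6837/3584

  seg 0: a=-1 b=327/112 c=0 d=-103/448
  seg 1: a=3 b=9/56 c=-309/224 d=235/448
  seg 2: a=2 b=15/16 c=99/56 d=-333/448
  seg 3: a=5 b=-51/56 c=-603/224 d=201/448
S(7/2) = 6837/3584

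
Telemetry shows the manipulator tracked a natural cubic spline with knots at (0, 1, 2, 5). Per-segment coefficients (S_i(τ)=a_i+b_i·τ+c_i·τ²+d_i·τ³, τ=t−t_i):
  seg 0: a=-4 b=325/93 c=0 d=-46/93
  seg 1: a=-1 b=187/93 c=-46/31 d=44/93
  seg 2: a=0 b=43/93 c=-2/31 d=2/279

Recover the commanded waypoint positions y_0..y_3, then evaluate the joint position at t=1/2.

y_0=-4 y_1=-1 y_2=0 y_3=1
S(1/2) = -287/124

y_0 = S_0(0) = a_0 = -4
y_1 = S_1(0) = a_1 = -1
y_2 = S_2(0) = a_2 = 0
y_3 = S_2(3) = 1
t_q=1/2 is in segment 0 (τ=1/2); S_0(τ)=-287/124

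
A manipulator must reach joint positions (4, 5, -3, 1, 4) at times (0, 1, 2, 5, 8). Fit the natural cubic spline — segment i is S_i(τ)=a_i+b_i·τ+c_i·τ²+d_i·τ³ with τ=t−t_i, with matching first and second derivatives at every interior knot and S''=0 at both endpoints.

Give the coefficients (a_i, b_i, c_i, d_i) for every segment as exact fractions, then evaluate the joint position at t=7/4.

Δ: Δ0=1, Δ1=-8, Δ2=4/3, Δ3=1
row 1: diag=4, rhs=-54; c'=1/4, d'=-27/2
row 2: denom=8−1·1/4=31/4; d'=(56−1·-27/2)/(31/4)=278/31
row 3: denom=12−3·12/31=336/31; d'=(-2−3·278/31)/(336/31)=-8/3
back: M3=-8/3
back: M2=278/31−12/31·-8/3=10
back: M1=-27/2−1/4·10=-16
M: M0=0, M1=-16, M2=10, M3=-8/3, M4=0
seg 0: a=4, c=M0/2=0, d=(M1−M0)/(6·1)=-8/3, b=Δ0−h0·(2M0+M1)/6=11/3
seg 1: a=5, c=M1/2=-8, d=(M2−M1)/(6·1)=13/3, b=Δ1−h1·(2M1+M2)/6=-13/3
seg 2: a=-3, c=M2/2=5, d=(M3−M2)/(6·3)=-19/27, b=Δ2−h2·(2M2+M3)/6=-22/3
seg 3: a=1, c=M3/2=-4/3, d=(M4−M3)/(6·3)=4/27, b=Δ3−h3·(2M3+M4)/6=11/3
t_q=7/4 → seg 1, τ=3/4; S=5+-13/3·τ+-8·τ²+13/3·τ³=-59/64

  seg 0: a=4 b=11/3 c=0 d=-8/3
  seg 1: a=5 b=-13/3 c=-8 d=13/3
  seg 2: a=-3 b=-22/3 c=5 d=-19/27
  seg 3: a=1 b=11/3 c=-4/3 d=4/27
S(7/4) = -59/64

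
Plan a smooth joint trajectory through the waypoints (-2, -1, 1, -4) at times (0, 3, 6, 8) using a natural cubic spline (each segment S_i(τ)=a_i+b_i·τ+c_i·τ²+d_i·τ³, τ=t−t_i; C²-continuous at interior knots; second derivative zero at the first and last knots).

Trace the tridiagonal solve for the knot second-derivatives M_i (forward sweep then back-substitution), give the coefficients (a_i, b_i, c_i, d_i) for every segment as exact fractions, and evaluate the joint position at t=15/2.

Δ: Δ0=1/3, Δ1=2/3, Δ2=-5/2
row 1: diag=12, rhs=2; c'=1/4, d'=1/6
row 2: denom=10−3·1/4=37/4; d'=(-19−3·1/6)/(37/4)=-78/37
back: M2=-78/37
back: M1=1/6−1/4·-78/37=77/111
M: M0=0, M1=77/111, M2=-78/37, M3=0
seg 0: a=-2, c=M0/2=0, d=(M1−M0)/(6·3)=77/1998, b=Δ0−h0·(2M0+M1)/6=-1/74
seg 1: a=-1, c=M1/2=77/222, d=(M2−M1)/(6·3)=-311/1998, b=Δ1−h1·(2M1+M2)/6=38/37
seg 2: a=1, c=M2/2=-39/37, d=(M3−M2)/(6·2)=13/74, b=Δ2−h2·(2M2+M3)/6=-81/74
t_q=15/2 → seg 2, τ=3/2; S=1+-81/74·τ+-39/37·τ²+13/74·τ³=-1433/592

  seg 0: a=-2 b=-1/74 c=0 d=77/1998
  seg 1: a=-1 b=38/37 c=77/222 d=-311/1998
  seg 2: a=1 b=-81/74 c=-39/37 d=13/74
S(15/2) = -1433/592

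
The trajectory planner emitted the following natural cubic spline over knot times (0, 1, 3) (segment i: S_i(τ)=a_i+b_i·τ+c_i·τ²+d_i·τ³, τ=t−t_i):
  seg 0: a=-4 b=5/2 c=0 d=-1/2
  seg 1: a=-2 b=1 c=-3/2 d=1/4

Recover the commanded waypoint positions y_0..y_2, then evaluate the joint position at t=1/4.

y_0=-4 y_1=-2 y_2=-4
S(1/4) = -433/128

y_0 = S_0(0) = a_0 = -4
y_1 = S_1(0) = a_1 = -2
y_2 = S_1(2) = -4
t_q=1/4 is in segment 0 (τ=1/4); S_0(τ)=-433/128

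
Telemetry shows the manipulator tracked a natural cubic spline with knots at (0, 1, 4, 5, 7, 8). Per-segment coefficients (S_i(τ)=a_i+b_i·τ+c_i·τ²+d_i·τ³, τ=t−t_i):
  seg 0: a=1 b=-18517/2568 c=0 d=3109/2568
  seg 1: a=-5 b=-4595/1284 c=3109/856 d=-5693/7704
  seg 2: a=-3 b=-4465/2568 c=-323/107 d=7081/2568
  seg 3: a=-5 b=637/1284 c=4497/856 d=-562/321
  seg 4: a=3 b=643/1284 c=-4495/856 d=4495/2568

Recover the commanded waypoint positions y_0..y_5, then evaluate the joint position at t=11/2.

y_0 = S_0(0) = a_0 = 1
y_1 = S_1(0) = a_1 = -5
y_2 = S_2(0) = a_2 = -3
y_3 = S_3(0) = a_3 = -5
y_4 = S_4(0) = a_4 = 3
y_5 = S_4(1) = 0
t_q=11/2 is in segment 3 (τ=1/2); S_3(τ)=-12523/3424

y_0=1 y_1=-5 y_2=-3 y_3=-5 y_4=3 y_5=0
S(11/2) = -12523/3424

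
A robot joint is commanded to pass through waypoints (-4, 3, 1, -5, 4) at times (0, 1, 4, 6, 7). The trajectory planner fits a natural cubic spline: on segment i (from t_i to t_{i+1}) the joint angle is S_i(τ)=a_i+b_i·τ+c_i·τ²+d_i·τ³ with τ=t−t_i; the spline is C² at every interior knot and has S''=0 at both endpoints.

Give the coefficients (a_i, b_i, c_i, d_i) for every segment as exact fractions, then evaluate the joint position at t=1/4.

Δ: Δ0=7, Δ1=-2/3, Δ2=-3, Δ3=9
row 1: diag=8, rhs=-46; c'=3/8, d'=-23/4
row 2: denom=10−3·3/8=71/8; d'=(-14−3·-23/4)/(71/8)=26/71
row 3: denom=6−2·16/71=394/71; d'=(72−2·26/71)/(394/71)=2530/197
back: M3=2530/197
back: M2=26/71−16/71·2530/197=-498/197
back: M1=-23/4−3/8·-498/197=-946/197
M: M0=0, M1=-946/197, M2=-498/197, M3=2530/197, M4=0
seg 0: a=-4, c=M0/2=0, d=(M1−M0)/(6·1)=-473/591, b=Δ0−h0·(2M0+M1)/6=4610/591
seg 1: a=3, c=M1/2=-473/197, d=(M2−M1)/(6·3)=224/1773, b=Δ1−h1·(2M1+M2)/6=3191/591
seg 2: a=1, c=M2/2=-249/197, d=(M3−M2)/(6·2)=757/591, b=Δ2−h2·(2M2+M3)/6=-3307/591
seg 3: a=-5, c=M3/2=1265/197, d=(M4−M3)/(6·1)=-1265/591, b=Δ3−h3·(2M3+M4)/6=2789/591
t_q=1/4 → seg 0, τ=1/4; S=-4+4610/591·τ+0·τ²+-473/591·τ³=-26003/12608

  seg 0: a=-4 b=4610/591 c=0 d=-473/591
  seg 1: a=3 b=3191/591 c=-473/197 d=224/1773
  seg 2: a=1 b=-3307/591 c=-249/197 d=757/591
  seg 3: a=-5 b=2789/591 c=1265/197 d=-1265/591
S(1/4) = -26003/12608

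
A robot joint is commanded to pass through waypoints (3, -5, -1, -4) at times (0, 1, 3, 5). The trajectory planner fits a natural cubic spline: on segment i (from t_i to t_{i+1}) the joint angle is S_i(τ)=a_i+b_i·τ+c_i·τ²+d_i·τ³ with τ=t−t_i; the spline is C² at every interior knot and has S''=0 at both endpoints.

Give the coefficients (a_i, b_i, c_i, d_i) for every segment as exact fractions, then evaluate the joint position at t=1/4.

Δ: Δ0=-8, Δ1=2, Δ2=-3/2
row 1: diag=6, rhs=60; c'=1/3, d'=10
row 2: denom=8−2·1/3=22/3; d'=(-21−2·10)/(22/3)=-123/22
back: M2=-123/22
back: M1=10−1/3·-123/22=261/22
M: M0=0, M1=261/22, M2=-123/22, M3=0
seg 0: a=3, c=M0/2=0, d=(M1−M0)/(6·1)=87/44, b=Δ0−h0·(2M0+M1)/6=-439/44
seg 1: a=-5, c=M1/2=261/44, d=(M2−M1)/(6·2)=-16/11, b=Δ1−h1·(2M1+M2)/6=-89/22
seg 2: a=-1, c=M2/2=-123/44, d=(M3−M2)/(6·2)=41/88, b=Δ2−h2·(2M2+M3)/6=49/22
t_q=1/4 → seg 0, τ=1/4; S=3+-439/44·τ+0·τ²+87/44·τ³=1511/2816

  seg 0: a=3 b=-439/44 c=0 d=87/44
  seg 1: a=-5 b=-89/22 c=261/44 d=-16/11
  seg 2: a=-1 b=49/22 c=-123/44 d=41/88
S(1/4) = 1511/2816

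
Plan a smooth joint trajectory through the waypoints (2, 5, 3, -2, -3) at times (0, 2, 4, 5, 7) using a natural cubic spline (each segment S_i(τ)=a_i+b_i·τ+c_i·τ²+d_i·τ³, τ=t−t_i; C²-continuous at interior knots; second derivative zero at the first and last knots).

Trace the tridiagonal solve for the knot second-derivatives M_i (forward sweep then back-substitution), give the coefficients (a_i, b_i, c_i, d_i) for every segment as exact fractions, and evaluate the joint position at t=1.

  seg 0: a=2 b=445/256 c=0 d=-61/1024
  seg 1: a=5 b=131/128 c=-183/512 d=-335/1024
  seg 2: a=3 b=-1109/256 c=-297/128 d=423/256
  seg 3: a=-2 b=-257/64 c=675/256 d=-225/512
S(1) = 3767/1024

Δ: Δ0=3/2, Δ1=-1, Δ2=-5, Δ3=-1/2
row 1: diag=8, rhs=-15; c'=1/4, d'=-15/8
row 2: denom=6−2·1/4=11/2; d'=(-24−2·-15/8)/(11/2)=-81/22
row 3: denom=6−1·2/11=64/11; d'=(27−1·-81/22)/(64/11)=675/128
back: M3=675/128
back: M2=-81/22−2/11·675/128=-297/64
back: M1=-15/8−1/4·-297/64=-183/256
M: M0=0, M1=-183/256, M2=-297/64, M3=675/128, M4=0
seg 0: a=2, c=M0/2=0, d=(M1−M0)/(6·2)=-61/1024, b=Δ0−h0·(2M0+M1)/6=445/256
seg 1: a=5, c=M1/2=-183/512, d=(M2−M1)/(6·2)=-335/1024, b=Δ1−h1·(2M1+M2)/6=131/128
seg 2: a=3, c=M2/2=-297/128, d=(M3−M2)/(6·1)=423/256, b=Δ2−h2·(2M2+M3)/6=-1109/256
seg 3: a=-2, c=M3/2=675/256, d=(M4−M3)/(6·2)=-225/512, b=Δ3−h3·(2M3+M4)/6=-257/64
t_q=1 → seg 0, τ=1; S=2+445/256·τ+0·τ²+-61/1024·τ³=3767/1024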